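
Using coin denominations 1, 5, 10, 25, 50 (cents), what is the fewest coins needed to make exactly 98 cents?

98 − 1×50→48 − 1×25→23 − 2×10→3 − 3×1→0
Total coins = 1 + 1 + 2 + 3 = 7

7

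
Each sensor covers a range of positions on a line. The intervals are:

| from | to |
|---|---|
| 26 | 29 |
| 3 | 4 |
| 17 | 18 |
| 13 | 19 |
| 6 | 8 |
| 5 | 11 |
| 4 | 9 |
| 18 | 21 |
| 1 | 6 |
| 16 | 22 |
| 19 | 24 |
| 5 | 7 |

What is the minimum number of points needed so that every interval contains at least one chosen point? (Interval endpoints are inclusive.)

Sort by right endpoint; whenever an interval is uncovered, place a point at its right end.
By right end: [3,4]  [1,6]  [5,7]  [6,8]  [4,9]  [5,11]  [17,18]  [13,19]  [18,21]  [16,22]  [19,24]  [26,29]
[3,4] uncovered → point at 4; [5,7] uncovered → point at 7; [17,18] uncovered → point at 18; [19,24] uncovered → point at 24; [26,29] uncovered → point at 29.
Points: 4, 7, 18, 24, 29 (5 total).

5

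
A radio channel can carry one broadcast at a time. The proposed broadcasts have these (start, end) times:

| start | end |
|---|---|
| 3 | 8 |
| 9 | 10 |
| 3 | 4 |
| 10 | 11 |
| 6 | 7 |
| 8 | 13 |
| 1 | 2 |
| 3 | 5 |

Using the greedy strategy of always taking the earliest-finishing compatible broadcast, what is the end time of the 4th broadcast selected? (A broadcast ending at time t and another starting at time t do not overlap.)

10

Greedy by earliest finish: after sorting by end time, pick each interval compatible with the last pick.
By end time: (1,2), (3,4), (3,5), (6,7), (3,8), (9,10), (10,11), (8,13).
Pick (1,2); next start ≥ 2 → (3,4); next start ≥ 4 → (6,7); next start ≥ 7 → (9,10); next start ≥ 10 → (10,11).
Selected: (1,2) (3,4) (6,7) (9,10) (10,11)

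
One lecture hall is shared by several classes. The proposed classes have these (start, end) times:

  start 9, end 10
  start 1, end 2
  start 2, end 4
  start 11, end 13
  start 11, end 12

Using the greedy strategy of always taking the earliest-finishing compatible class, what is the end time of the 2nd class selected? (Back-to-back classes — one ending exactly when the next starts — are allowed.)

4

Sort by end time and greedily take each interval whose start is ≥ the last chosen end.
Sorted by end: (1,2)  (2,4)  (9,10)  (11,12)  (11,13)
take (1,2); take (2,4); take (9,10); take (11,12).
Selected: (1,2) (2,4) (9,10) (11,12)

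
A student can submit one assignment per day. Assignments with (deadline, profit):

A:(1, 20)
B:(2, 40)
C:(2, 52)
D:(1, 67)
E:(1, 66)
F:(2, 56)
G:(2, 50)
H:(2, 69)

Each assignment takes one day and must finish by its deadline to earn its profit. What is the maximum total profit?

136

By profit: H(d2,69), D(d1,67), E(d1,66), F(d2,56), C(d2,52), G(d2,50), B(d2,40), A(d1,20)
H→slot 2; D→slot 1; E skipped; F skipped; C skipped; G skipped; B skipped; A skipped.
Profit = 67 + 69 = 136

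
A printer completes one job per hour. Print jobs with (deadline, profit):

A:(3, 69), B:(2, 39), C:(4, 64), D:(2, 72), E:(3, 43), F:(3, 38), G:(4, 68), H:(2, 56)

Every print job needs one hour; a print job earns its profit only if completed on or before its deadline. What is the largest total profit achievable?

Profit order: D=72 A=69 G=68 C=64 H=56 E=43 B=39 F=38
Assign: D→slot 2, A→slot 3, G→slot 4, C→slot 1, H skipped, E skipped, B skipped, F skipped.
Slots: [1:C] [2:D] [3:A] [4:G]
Profit = 64 + 72 + 69 + 68 = 273

273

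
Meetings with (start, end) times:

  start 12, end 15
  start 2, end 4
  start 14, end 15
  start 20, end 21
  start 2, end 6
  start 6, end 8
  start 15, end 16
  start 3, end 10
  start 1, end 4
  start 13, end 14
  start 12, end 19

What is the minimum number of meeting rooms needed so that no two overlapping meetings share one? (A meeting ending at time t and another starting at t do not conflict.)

The answer is the maximum number of intervals overlapping at any instant.
Events (time:±→running): 1:+→1 2:+→2 2:+→3 3:+→4 … peak 4.

4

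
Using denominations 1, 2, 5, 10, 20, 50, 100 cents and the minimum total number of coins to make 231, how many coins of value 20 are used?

1

231 = 2×100 + 1×20 + 1×10 + 1×1
Count of 20: 1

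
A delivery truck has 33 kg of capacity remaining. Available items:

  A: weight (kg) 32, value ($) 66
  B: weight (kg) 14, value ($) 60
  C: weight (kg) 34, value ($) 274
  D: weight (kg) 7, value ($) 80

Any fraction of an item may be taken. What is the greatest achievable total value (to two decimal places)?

Order: D (80/7=11.43) > C (274/34=8.06) > B (60/14=4.29) > A (66/32=2.06)
Fill: take D (7 @ 80) → take 26/34 of C → 209.53; 33/33 used.
Total value = 289.53

289.53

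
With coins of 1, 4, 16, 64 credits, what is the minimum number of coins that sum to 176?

Use the largest denomination that fits, subtract, and repeat.
176 − 2×64→48 − 3×16→0
Total coins = 2 + 3 = 5

5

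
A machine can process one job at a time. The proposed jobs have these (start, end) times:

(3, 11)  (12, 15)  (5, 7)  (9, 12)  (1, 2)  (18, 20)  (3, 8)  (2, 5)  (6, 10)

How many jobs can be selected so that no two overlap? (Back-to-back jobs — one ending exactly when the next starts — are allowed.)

6

Greedy by earliest finish: after sorting by end time, pick each interval compatible with the last pick.
By end time: (1,2), (2,5), (5,7), (3,8), (6,10), (3,11), (9,12), (12,15), (18,20).
Pick (1,2); next start ≥ 2 → (2,5); next start ≥ 5 → (5,7); next start ≥ 7 → (9,12); next start ≥ 12 → (12,15); next start ≥ 15 → (18,20).
Selected 6 jobs.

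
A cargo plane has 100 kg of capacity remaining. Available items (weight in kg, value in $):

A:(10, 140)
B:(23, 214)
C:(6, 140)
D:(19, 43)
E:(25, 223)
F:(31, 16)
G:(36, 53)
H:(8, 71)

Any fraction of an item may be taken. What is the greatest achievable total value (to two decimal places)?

Sort by value per unit weight and fill in that order.
Ratios (sorted): C 23.33, A 14.00, B 9.30, E 8.92, H 8.88, D 2.26, G 1.47, F 0.52
take C (6 @ 140); take A (10 @ 140); take B (23 @ 214); take E (25 @ 223); take H (8 @ 71); take D (19 @ 43); take 9/36 of G → 13.25. Capacity used 100/100.
Total value = 844.25

844.25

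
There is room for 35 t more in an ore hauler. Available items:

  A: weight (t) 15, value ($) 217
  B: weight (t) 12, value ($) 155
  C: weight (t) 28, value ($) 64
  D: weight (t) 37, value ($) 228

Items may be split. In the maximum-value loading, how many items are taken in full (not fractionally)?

2

Order: A (217/15=14.47) > B (155/12=12.92) > D (228/37=6.16) > C (64/28=2.29)
Fill: take A (15 @ 217) → take B (12 @ 155) → take 8/37 of D → 49.30; 35/35 used.
2 item(s) taken whole; one partial (take 8/37 of D).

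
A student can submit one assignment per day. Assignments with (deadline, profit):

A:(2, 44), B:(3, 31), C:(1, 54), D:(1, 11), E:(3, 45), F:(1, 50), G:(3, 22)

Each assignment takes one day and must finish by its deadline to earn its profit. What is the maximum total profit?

143

Sort by profit descending; place each in the latest free slot ≤ its deadline.
By profit: C(d1,54), F(d1,50), E(d3,45), A(d2,44), B(d3,31), G(d3,22), D(d1,11)
C→slot 1; F skipped; E→slot 3; A→slot 2; B skipped; G skipped; D skipped.
Profit = 54 + 44 + 45 = 143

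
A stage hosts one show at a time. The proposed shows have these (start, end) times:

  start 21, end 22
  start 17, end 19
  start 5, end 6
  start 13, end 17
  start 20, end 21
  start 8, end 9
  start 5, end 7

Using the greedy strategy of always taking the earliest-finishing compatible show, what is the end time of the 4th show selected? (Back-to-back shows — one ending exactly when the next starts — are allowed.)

Sorted by end: (5,6)  (5,7)  (8,9)  (13,17)  (17,19)  (20,21)  (21,22)
take (5,6); take (8,9); take (13,17); take (17,19); take (20,21); take (21,22).
Selected: (5,6) (8,9) (13,17) (17,19) (20,21) (21,22)

19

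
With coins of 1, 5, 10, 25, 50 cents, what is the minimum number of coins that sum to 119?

Use the largest denomination that fits, subtract, and repeat.
119 = 2×50 + 1×10 + 1×5 + 4×1
Total coins = 2 + 1 + 1 + 4 = 8

8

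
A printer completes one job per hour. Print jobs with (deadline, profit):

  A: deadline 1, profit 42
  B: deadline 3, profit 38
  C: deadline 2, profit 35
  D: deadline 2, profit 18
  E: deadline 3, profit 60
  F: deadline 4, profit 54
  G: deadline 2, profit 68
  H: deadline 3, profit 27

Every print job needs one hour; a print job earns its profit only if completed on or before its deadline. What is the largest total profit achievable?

Take jobs in profit order; each goes to the latest open slot no later than its deadline.
By profit: G(d2,68), E(d3,60), F(d4,54), A(d1,42), B(d3,38), C(d2,35), H(d3,27), D(d2,18)
G→slot 2; E→slot 3; F→slot 4; A→slot 1; B skipped; C skipped; H skipped; D skipped.
Profit = 42 + 68 + 60 + 54 = 224

224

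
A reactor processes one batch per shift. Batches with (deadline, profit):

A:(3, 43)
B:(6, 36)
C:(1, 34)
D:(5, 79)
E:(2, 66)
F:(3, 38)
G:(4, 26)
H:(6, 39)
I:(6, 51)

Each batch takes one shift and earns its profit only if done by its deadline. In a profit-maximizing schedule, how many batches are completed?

6

Take jobs in profit order; each goes to the latest open slot no later than its deadline.
Profit order: D=79 E=66 I=51 A=43 H=39 F=38 B=36 C=34 G=26
Assign: D→slot 5, E→slot 2, I→slot 6, A→slot 3, H→slot 4, F→slot 1, B skipped, C skipped, G skipped.
Slots: [1:F] [2:E] [3:A] [4:H] [5:D] [6:I]
6 of 9 scheduled.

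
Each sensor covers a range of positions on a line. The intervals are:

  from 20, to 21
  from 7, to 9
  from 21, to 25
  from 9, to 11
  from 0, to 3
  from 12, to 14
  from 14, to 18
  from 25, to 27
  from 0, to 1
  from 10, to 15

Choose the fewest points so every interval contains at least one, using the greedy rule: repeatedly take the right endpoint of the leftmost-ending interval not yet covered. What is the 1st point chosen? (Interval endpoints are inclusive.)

1

Sorted: [0,1] [0,3] [7,9] [9,11] [12,14] [10,15] [14,18] [20,21] [21,25] [25,27]
{[0,1],[0,3]} hit by 1; {[7,9],[9,11]} hit by 9; {[12,14],[10,15],[14,18]} hit by 14; {[20,21],[21,25]} hit by 21; {[25,27]} hit by 27.
Points: 1, 9, 14, 21, 27 (5 total).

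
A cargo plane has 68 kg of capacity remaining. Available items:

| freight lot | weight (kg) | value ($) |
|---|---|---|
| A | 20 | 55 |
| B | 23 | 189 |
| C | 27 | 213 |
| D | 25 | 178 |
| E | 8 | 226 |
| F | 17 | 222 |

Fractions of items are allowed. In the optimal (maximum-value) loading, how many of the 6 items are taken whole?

Greedy by value/weight ratio, highest first.
Ratios (sorted): E 28.25, F 13.06, B 8.22, C 7.89, D 7.12, A 2.75
take E (8 @ 226); take F (17 @ 222); take B (23 @ 189); take 20/27 of C → 157.78. Capacity used 68/68.
3 item(s) taken whole; one partial (take 20/27 of C).

3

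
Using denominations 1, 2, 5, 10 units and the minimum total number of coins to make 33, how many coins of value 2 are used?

1

33 = 3×10 + 1×2 + 1×1
Count of 2: 1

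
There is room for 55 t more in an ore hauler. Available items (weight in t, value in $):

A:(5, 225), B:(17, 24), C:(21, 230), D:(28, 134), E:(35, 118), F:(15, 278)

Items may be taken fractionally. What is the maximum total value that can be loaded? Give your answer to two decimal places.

Ratios (sorted): A 45.00, F 18.53, C 10.95, D 4.79, E 3.37, B 1.41
take A (5 @ 225); take F (15 @ 278); take C (21 @ 230); take 14/28 of D → 67.00. Capacity used 55/55.
Total value = 800.00

800.00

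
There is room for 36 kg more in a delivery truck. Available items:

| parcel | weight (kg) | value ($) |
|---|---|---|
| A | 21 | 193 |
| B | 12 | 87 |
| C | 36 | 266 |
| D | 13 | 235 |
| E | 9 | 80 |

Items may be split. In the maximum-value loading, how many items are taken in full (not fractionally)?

Sort by value per unit weight and fill in that order.
Order: D (235/13=18.08) > A (193/21=9.19) > E (80/9=8.89) > C (266/36=7.39) > B (87/12=7.25)
Fill: take D (13 @ 235) → take A (21 @ 193) → take 2/9 of E → 17.78; 36/36 used.
2 item(s) taken whole; one partial (take 2/9 of E).

2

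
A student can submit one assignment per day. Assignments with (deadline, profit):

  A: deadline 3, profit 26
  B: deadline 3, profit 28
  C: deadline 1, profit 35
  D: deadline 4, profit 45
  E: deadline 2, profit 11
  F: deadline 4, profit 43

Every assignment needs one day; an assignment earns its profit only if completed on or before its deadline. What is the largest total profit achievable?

151

Profit order: D=45 F=43 C=35 B=28 A=26 E=11
Assign: D→slot 4, F→slot 3, C→slot 1, B→slot 2, A skipped, E skipped.
Slots: [1:C] [2:B] [3:F] [4:D]
Profit = 35 + 28 + 43 + 45 = 151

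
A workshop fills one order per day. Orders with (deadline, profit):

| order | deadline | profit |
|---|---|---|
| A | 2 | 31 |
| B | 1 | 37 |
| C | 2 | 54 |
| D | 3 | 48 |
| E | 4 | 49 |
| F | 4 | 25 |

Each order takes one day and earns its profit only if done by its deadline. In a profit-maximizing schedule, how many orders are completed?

4

Profit order: C=54 E=49 D=48 B=37 A=31 F=25
Assign: C→slot 2, E→slot 4, D→slot 3, B→slot 1, A skipped, F skipped.
Slots: [1:B] [2:C] [3:D] [4:E]
4 of 6 scheduled.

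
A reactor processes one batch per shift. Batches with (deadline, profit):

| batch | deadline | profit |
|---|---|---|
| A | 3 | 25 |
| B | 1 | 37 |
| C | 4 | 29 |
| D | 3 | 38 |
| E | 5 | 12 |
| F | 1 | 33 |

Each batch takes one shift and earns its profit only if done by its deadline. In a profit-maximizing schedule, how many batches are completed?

Sort by profit descending; place each in the latest free slot ≤ its deadline.
Profit order: D=38 B=37 F=33 C=29 A=25 E=12
Assign: D→slot 3, B→slot 1, F skipped, C→slot 4, A→slot 2, E→slot 5.
Slots: [1:B] [2:A] [3:D] [4:C] [5:E]
5 of 6 scheduled.

5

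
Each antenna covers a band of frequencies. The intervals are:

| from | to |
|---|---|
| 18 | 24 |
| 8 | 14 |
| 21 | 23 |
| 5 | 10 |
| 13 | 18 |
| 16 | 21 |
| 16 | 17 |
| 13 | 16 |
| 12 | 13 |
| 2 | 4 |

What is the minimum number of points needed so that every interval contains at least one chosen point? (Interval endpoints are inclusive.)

5

Sort by right endpoint; whenever an interval is uncovered, place a point at its right end.
By right end: [2,4]  [5,10]  [12,13]  [8,14]  [13,16]  [16,17]  [13,18]  [16,21]  [21,23]  [18,24]
[2,4] uncovered → point at 4; [5,10] uncovered → point at 10; [12,13] uncovered → point at 13; [16,17] uncovered → point at 17; [21,23] uncovered → point at 23.
Points: 4, 10, 13, 17, 23 (5 total).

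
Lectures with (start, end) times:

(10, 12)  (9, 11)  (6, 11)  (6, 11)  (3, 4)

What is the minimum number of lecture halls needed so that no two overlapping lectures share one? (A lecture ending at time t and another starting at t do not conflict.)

starts: [3, 6, 6, 9, 10]
ends:   [4, 11, 11, 11, 12]
s3→1 e4→0 s6→1 s6→2 s9→3 s10→4  — peak 4.

4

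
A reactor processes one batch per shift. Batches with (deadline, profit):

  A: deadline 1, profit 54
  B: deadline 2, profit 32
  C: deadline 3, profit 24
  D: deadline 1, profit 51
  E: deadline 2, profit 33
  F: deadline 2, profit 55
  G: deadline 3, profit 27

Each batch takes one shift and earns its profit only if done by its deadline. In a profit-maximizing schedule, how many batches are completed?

Take jobs in profit order; each goes to the latest open slot no later than its deadline.
Profit order: F=55 A=54 D=51 E=33 B=32 G=27 C=24
Assign: F→slot 2, A→slot 1, D skipped, E skipped, B skipped, G→slot 3, C skipped.
Slots: [1:A] [2:F] [3:G]
3 of 7 scheduled.

3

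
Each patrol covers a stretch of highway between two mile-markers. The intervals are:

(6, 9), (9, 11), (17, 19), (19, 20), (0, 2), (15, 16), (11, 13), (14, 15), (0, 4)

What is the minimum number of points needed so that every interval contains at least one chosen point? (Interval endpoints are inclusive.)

5

By right end: [0,2]  [0,4]  [6,9]  [9,11]  [11,13]  [14,15]  [15,16]  [17,19]  [19,20]
[0,2] uncovered → point at 2; [6,9] uncovered → point at 9; [11,13] uncovered → point at 13; [14,15] uncovered → point at 15; [17,19] uncovered → point at 19.
Points: 2, 9, 13, 15, 19 (5 total).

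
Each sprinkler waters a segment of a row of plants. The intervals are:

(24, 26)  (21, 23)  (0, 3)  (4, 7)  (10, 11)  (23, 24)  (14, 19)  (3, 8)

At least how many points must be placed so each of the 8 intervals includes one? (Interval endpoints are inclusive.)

Sort by right endpoint; whenever an interval is uncovered, place a point at its right end.
Sorted: [0,3] [4,7] [3,8] [10,11] [14,19] [21,23] [23,24] [24,26]
{[0,3]} hit by 3; {[4,7],[3,8]} hit by 7; {[10,11]} hit by 11; {[14,19]} hit by 19; {[21,23],[23,24]} hit by 23; {[24,26]} hit by 26.
Points: 3, 7, 11, 19, 23, 26 (6 total).

6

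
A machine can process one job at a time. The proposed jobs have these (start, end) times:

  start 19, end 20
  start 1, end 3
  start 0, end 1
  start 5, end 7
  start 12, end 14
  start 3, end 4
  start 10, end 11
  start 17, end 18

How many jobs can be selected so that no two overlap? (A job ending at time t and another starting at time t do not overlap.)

8

Greedy by earliest finish: after sorting by end time, pick each interval compatible with the last pick.
By end time: (0,1), (1,3), (3,4), (5,7), (10,11), (12,14), (17,18), (19,20).
Pick (0,1); next start ≥ 1 → (1,3); next start ≥ 3 → (3,4); next start ≥ 4 → (5,7); next start ≥ 7 → (10,11); next start ≥ 11 → (12,14); next start ≥ 14 → (17,18); next start ≥ 18 → (19,20).
Selected 8 jobs.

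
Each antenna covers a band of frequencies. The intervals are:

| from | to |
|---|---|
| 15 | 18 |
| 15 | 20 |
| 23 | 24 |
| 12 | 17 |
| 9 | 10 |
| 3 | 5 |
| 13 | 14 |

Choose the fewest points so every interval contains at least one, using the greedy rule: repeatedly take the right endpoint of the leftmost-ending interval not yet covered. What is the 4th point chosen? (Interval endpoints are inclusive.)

18

Process intervals by earliest right end; each time one isn't hit yet, stab at its right endpoint.
Sorted: [3,5] [9,10] [13,14] [12,17] [15,18] [15,20] [23,24]
{[3,5]} hit by 5; {[9,10]} hit by 10; {[13,14],[12,17]} hit by 14; {[15,18],[15,20]} hit by 18; {[23,24]} hit by 24.
Points: 5, 10, 14, 18, 24 (5 total).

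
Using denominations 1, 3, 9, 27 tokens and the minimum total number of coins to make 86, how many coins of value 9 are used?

0

Use the largest denomination that fits, subtract, and repeat.
86 − 3×27→5 − 1×3→2 − 2×1→0
Count of 9: 0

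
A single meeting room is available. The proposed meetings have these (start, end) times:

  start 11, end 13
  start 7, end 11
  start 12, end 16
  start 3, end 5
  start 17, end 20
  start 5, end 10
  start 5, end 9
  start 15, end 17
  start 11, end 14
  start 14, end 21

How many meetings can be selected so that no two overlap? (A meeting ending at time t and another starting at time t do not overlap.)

Sorted by end: (3,5)  (5,9)  (5,10)  (7,11)  (11,13)  (11,14)  (12,16)  (15,17)  (17,20)  (14,21)
take (3,5); take (5,9); skip (5,10); take (11,13); take (15,17); take (17,20); skip (14,21).
Selected 5 meetings.

5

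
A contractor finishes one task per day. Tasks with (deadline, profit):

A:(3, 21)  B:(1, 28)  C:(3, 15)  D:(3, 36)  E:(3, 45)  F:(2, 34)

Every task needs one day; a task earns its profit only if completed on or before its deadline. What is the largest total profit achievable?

Profit order: E=45 D=36 F=34 B=28 A=21 C=15
Assign: E→slot 3, D→slot 2, F→slot 1, B skipped, A skipped, C skipped.
Slots: [1:F] [2:D] [3:E]
Profit = 34 + 36 + 45 = 115

115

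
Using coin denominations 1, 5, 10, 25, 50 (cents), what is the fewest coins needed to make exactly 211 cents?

6

211 = 4×50 + 1×10 + 1×1
Total coins = 4 + 1 + 1 = 6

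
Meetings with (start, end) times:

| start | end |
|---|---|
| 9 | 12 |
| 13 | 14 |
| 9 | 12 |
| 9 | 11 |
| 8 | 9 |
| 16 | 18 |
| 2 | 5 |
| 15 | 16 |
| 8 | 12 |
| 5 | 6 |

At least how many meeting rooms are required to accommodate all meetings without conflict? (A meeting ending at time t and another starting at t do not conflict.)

4

Events (time:±→running): 2:+→1 5:-→0 5:+→1 6:-→0 8:+→1 8:+→2 9:-→1 9:+→2 9:+→3 9:+→4 … peak 4.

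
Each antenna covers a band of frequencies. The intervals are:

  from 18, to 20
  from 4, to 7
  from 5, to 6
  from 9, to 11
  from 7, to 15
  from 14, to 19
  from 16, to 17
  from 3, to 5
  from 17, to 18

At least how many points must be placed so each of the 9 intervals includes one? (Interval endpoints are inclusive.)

Process intervals by earliest right end; each time one isn't hit yet, stab at its right endpoint.
By right end: [3,5]  [5,6]  [4,7]  [9,11]  [7,15]  [16,17]  [17,18]  [14,19]  [18,20]
[3,5] uncovered → point at 5; [9,11] uncovered → point at 11; [16,17] uncovered → point at 17; [18,20] uncovered → point at 20.
Points: 5, 11, 17, 20 (4 total).

4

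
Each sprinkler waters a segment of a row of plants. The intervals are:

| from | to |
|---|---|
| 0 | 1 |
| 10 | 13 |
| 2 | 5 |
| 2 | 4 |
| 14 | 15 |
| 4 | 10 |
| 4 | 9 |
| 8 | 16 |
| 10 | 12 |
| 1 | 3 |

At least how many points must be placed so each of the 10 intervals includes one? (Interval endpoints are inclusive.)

4

Sorted: [0,1] [1,3] [2,4] [2,5] [4,9] [4,10] [10,12] [10,13] [14,15] [8,16]
{[0,1],[1,3]} hit by 1; {[2,4],[2,5],[4,9],[4,10]} hit by 4; {[10,12],[10,13]} hit by 12; {[14,15],[8,16]} hit by 15.
Points: 1, 4, 12, 15 (4 total).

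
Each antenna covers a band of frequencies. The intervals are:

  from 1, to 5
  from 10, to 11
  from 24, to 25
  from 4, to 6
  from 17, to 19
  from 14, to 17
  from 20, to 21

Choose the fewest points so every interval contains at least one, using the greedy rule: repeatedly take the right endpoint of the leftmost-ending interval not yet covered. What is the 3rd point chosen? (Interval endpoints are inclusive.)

By right end: [1,5]  [4,6]  [10,11]  [14,17]  [17,19]  [20,21]  [24,25]
[1,5] uncovered → point at 5; [10,11] uncovered → point at 11; [14,17] uncovered → point at 17; [20,21] uncovered → point at 21; [24,25] uncovered → point at 25.
Points: 5, 11, 17, 21, 25 (5 total).

17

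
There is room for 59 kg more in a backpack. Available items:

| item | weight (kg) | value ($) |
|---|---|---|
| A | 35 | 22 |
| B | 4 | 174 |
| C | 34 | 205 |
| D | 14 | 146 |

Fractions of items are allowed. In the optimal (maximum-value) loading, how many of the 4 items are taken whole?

3

Order: B (174/4=43.50) > D (146/14=10.43) > C (205/34=6.03) > A (22/35=0.63)
Fill: take B (4 @ 174) → take D (14 @ 146) → take C (34 @ 205) → take 7/35 of A → 4.40; 59/59 used.
3 item(s) taken whole; one partial (take 7/35 of A).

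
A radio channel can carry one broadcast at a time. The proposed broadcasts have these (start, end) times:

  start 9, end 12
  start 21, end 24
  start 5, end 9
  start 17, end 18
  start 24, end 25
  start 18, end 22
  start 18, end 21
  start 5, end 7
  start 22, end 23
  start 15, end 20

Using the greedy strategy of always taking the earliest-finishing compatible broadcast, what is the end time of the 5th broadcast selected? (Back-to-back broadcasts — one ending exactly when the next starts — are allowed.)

23

Greedy by earliest finish: after sorting by end time, pick each interval compatible with the last pick.
By end time: (5,7), (5,9), (9,12), (17,18), (15,20), (18,21), (18,22), (22,23), (21,24), (24,25).
Pick (5,7); next start ≥ 7 → (9,12); next start ≥ 12 → (17,18); next start ≥ 18 → (18,21); next start ≥ 21 → (22,23); next start ≥ 23 → (24,25).
Selected: (5,7) (9,12) (17,18) (18,21) (22,23) (24,25)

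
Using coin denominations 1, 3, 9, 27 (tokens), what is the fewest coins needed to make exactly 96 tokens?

6

96 = 3×27 + 1×9 + 2×3
Total coins = 3 + 1 + 2 = 6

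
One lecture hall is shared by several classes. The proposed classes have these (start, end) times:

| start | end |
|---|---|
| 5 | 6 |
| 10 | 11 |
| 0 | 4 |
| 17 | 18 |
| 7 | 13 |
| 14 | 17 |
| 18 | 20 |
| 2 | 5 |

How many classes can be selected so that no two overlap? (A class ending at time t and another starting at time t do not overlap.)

6

Greedy by earliest finish: after sorting by end time, pick each interval compatible with the last pick.
By end time: (0,4), (2,5), (5,6), (10,11), (7,13), (14,17), (17,18), (18,20).
Pick (0,4); next start ≥ 4 → (5,6); next start ≥ 6 → (10,11); next start ≥ 11 → (14,17); next start ≥ 17 → (17,18); next start ≥ 18 → (18,20).
Selected 6 classes.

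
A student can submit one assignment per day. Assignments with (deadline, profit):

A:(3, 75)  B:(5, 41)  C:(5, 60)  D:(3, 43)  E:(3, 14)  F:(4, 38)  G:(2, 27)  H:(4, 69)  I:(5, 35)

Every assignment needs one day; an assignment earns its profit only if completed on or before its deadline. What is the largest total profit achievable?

Take jobs in profit order; each goes to the latest open slot no later than its deadline.
By profit: A(d3,75), H(d4,69), C(d5,60), D(d3,43), B(d5,41), F(d4,38), I(d5,35), G(d2,27), E(d3,14)
A→slot 3; H→slot 4; C→slot 5; D→slot 2; B→slot 1; F skipped; I skipped; G skipped; E skipped.
Profit = 41 + 43 + 75 + 69 + 60 = 288

288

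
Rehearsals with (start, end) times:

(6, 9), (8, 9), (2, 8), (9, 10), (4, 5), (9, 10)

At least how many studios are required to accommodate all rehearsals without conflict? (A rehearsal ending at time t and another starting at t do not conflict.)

The answer is the maximum number of intervals overlapping at any instant.
starts: [2, 4, 6, 8, 9, 9]
ends:   [5, 8, 9, 9, 10, 10]
s2→1 s4→2  — peak 2.

2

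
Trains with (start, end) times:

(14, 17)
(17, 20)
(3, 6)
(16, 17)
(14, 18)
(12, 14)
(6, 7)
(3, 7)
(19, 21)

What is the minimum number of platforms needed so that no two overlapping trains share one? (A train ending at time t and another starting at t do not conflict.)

3

Events (time:±→running): 3:+→1 3:+→2 6:-→1 6:+→2 7:-→1 7:-→0 12:+→1 14:-→0 14:+→1 14:+→2 16:+→3 … peak 3.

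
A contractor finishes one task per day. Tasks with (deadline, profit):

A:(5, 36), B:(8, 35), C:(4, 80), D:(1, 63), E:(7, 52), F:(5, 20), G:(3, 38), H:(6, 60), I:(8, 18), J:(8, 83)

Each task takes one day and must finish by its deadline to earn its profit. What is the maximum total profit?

By profit: J(d8,83), C(d4,80), D(d1,63), H(d6,60), E(d7,52), G(d3,38), A(d5,36), B(d8,35), F(d5,20), I(d8,18)
J→slot 8; C→slot 4; D→slot 1; H→slot 6; E→slot 7; G→slot 3; A→slot 5; B→slot 2; F skipped; I skipped.
Profit = 63 + 35 + 38 + 80 + 36 + 60 + 52 + 83 = 447

447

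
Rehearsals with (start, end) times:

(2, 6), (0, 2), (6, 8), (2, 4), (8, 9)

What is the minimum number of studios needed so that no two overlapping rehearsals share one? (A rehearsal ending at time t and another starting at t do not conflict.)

2

Count concurrent intervals with a sweep; the peak is the room count.
Events (time:±→running): 0:+→1 2:-→0 2:+→1 2:+→2 … peak 2.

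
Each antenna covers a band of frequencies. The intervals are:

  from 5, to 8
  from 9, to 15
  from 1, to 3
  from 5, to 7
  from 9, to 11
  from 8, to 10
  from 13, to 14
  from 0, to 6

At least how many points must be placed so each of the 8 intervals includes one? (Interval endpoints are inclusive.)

Sort by right endpoint; whenever an interval is uncovered, place a point at its right end.
By right end: [1,3]  [0,6]  [5,7]  [5,8]  [8,10]  [9,11]  [13,14]  [9,15]
[1,3] uncovered → point at 3; [5,7] uncovered → point at 7; [8,10] uncovered → point at 10; [13,14] uncovered → point at 14.
Points: 3, 7, 10, 14 (4 total).

4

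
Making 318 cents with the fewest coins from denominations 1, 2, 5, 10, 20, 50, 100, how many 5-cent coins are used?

Greedy: take as many of the largest coin as possible, then repeat with the remainder.
318 − 3×100→18 − 1×10→8 − 1×5→3 − 1×2→1 − 1×1→0
Count of 5: 1

1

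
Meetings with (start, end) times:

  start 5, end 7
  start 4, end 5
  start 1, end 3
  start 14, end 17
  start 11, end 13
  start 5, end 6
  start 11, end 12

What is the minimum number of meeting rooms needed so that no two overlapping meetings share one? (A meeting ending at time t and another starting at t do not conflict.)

starts: [1, 4, 5, 5, 11, 11, 14]
ends:   [3, 5, 6, 7, 12, 13, 17]
s1→1 e3→0 s4→1 e5→0 s5→1 s5→2  — peak 2.

2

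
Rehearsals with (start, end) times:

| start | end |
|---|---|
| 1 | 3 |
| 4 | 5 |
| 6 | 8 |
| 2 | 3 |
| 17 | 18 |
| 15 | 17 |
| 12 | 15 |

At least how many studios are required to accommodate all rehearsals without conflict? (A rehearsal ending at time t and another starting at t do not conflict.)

Events (time:±→running): 1:+→1 2:+→2 … peak 2.

2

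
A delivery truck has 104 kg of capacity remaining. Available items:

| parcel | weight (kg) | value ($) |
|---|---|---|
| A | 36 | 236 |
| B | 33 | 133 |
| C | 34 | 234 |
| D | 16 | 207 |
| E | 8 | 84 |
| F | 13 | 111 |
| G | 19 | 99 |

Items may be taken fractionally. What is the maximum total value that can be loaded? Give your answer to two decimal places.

852.33

Sort by value per unit weight and fill in that order.
Order: D (207/16=12.94) > E (84/8=10.50) > F (111/13=8.54) > C (234/34=6.88) > A (236/36=6.56) > G (99/19=5.21) > B (133/33=4.03)
Fill: take D (16 @ 207) → take E (8 @ 84) → take F (13 @ 111) → take C (34 @ 234) → take 33/36 of A → 216.33; 104/104 used.
Total value = 852.33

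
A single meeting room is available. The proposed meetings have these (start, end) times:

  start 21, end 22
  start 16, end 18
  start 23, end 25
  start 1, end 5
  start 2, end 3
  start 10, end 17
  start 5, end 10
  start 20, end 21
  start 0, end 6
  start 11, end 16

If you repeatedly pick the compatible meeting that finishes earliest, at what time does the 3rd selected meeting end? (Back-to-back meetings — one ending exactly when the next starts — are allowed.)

Sorted by end: (2,3)  (1,5)  (0,6)  (5,10)  (11,16)  (10,17)  (16,18)  (20,21)  (21,22)  (23,25)
take (2,3); skip (1,5); take (5,10); take (11,16); take (16,18); take (20,21); take (21,22); take (23,25).
Selected: (2,3) (5,10) (11,16) (16,18) (20,21) (21,22) (23,25)

16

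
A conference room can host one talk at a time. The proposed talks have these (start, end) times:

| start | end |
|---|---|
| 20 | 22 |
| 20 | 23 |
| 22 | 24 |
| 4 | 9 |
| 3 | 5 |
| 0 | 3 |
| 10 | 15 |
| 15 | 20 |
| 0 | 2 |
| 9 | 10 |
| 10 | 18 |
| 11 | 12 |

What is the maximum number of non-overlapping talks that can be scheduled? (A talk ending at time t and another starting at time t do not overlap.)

Greedy by earliest finish: after sorting by end time, pick each interval compatible with the last pick.
Sorted by end: (0,2)  (0,3)  (3,5)  (4,9)  (9,10)  (11,12)  (10,15)  (10,18)  (15,20)  (20,22)  (20,23)  (22,24)
take (0,2); take (3,5); skip (4,9); take (9,10); take (11,12); take (15,20); take (20,22); skip (20,23); take (22,24).
Selected 7 talks.

7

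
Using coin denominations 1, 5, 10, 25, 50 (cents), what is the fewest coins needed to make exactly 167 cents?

Greedy: take as many of the largest coin as possible, then repeat with the remainder.
167 − 3×50→17 − 1×10→7 − 1×5→2 − 2×1→0
Total coins = 3 + 1 + 1 + 2 = 7

7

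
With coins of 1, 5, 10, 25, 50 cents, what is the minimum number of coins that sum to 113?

6

Use the largest denomination that fits, subtract, and repeat.
113 = 2×50 + 1×10 + 3×1
Total coins = 2 + 1 + 3 = 6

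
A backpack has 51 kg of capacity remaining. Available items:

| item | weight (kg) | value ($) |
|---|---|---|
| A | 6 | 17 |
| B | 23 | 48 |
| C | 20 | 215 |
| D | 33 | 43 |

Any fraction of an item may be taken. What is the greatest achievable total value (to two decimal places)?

282.61

Greedy by value/weight ratio, highest first.
Ratios (sorted): C 10.75, A 2.83, B 2.09, D 1.30
take C (20 @ 215); take A (6 @ 17); take B (23 @ 48); take 2/33 of D → 2.61. Capacity used 51/51.
Total value = 282.61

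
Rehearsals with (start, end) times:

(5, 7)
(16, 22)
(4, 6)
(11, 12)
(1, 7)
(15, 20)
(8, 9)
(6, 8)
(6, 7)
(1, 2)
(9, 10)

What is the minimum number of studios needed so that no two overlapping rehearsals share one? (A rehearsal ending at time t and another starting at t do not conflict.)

4

Events (time:±→running): 1:+→1 1:+→2 2:-→1 4:+→2 5:+→3 6:-→2 6:+→3 6:+→4 … peak 4.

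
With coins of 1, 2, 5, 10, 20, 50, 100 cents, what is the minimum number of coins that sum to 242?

242 − 2×100→42 − 2×20→2 − 1×2→0
Total coins = 2 + 2 + 1 = 5

5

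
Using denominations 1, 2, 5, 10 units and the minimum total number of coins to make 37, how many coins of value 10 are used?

3

Greedy: take as many of the largest coin as possible, then repeat with the remainder.
37 = 3×10 + 1×5 + 1×2
Count of 10: 3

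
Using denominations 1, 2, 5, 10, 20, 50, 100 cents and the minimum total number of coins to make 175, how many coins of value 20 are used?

175 − 1×100→75 − 1×50→25 − 1×20→5 − 1×5→0
Count of 20: 1

1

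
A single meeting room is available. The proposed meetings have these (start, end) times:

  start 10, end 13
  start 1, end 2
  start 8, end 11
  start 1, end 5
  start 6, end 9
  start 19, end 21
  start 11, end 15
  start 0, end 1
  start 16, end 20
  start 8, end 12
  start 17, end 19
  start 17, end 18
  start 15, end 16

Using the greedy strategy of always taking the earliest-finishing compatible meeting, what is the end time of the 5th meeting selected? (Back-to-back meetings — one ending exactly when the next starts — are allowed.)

16

Greedy by earliest finish: after sorting by end time, pick each interval compatible with the last pick.
By end time: (0,1), (1,2), (1,5), (6,9), (8,11), (8,12), (10,13), (11,15), (15,16), (17,18), (17,19), (16,20), (19,21).
Pick (0,1); next start ≥ 1 → (1,2); next start ≥ 2 → (6,9); next start ≥ 9 → (10,13); next start ≥ 13 → (15,16); next start ≥ 16 → (17,18); next start ≥ 18 → (19,21).
Selected: (0,1) (1,2) (6,9) (10,13) (15,16) (17,18) (19,21)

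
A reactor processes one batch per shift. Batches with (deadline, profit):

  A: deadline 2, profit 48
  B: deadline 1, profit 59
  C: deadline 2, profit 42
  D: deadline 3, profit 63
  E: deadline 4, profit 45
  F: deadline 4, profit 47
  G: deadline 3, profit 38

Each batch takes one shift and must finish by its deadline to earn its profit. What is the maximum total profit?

217

Sort by profit descending; place each in the latest free slot ≤ its deadline.
By profit: D(d3,63), B(d1,59), A(d2,48), F(d4,47), E(d4,45), C(d2,42), G(d3,38)
D→slot 3; B→slot 1; A→slot 2; F→slot 4; E skipped; C skipped; G skipped.
Profit = 59 + 48 + 63 + 47 = 217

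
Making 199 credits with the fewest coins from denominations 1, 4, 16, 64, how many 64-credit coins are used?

3

Use the largest denomination that fits, subtract, and repeat.
199 = 3×64 + 1×4 + 3×1
Count of 64: 3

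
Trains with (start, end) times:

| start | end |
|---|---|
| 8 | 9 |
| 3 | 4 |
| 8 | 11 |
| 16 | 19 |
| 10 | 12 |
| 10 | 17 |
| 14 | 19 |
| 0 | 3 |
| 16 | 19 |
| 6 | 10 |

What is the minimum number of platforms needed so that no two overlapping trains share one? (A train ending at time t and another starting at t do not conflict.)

starts: [0, 3, 6, 8, 8, 10, 10, 14, 16, 16]
ends:   [3, 4, 9, 10, 11, 12, 17, 19, 19, 19]
s0→1 e3→0 s3→1 e4→0 s6→1 s8→2 s8→3 e9→2 e10→1 s10→2 s10→3 e11→2 e12→1 s14→2 s16→3 s16→4  — peak 4.

4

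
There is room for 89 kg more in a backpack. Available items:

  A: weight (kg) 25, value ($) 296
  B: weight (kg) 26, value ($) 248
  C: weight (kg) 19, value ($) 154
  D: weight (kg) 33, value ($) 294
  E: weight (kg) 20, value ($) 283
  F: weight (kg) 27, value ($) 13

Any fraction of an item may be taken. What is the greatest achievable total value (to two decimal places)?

987.36

Greedy by value/weight ratio, highest first.
Ratios (sorted): E 14.15, A 11.84, B 9.54, D 8.91, C 8.11, F 0.48
take E (20 @ 283); take A (25 @ 296); take B (26 @ 248); take 18/33 of D → 160.36. Capacity used 89/89.
Total value = 987.36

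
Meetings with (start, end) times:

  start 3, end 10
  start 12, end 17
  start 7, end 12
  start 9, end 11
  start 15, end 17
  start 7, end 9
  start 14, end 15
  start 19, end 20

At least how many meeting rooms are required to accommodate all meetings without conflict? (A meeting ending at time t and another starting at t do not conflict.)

3

The answer is the maximum number of intervals overlapping at any instant.
starts: [3, 7, 7, 9, 12, 14, 15, 19]
ends:   [9, 10, 11, 12, 15, 17, 17, 20]
s3→1 s7→2 s7→3  — peak 3.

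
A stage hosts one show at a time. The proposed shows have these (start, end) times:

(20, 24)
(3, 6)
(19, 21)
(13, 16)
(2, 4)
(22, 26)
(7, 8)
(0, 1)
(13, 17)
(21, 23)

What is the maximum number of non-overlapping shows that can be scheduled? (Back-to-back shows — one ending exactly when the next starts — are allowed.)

Order by finish time; keep every interval that doesn't clash with the previous kept one.
By end time: (0,1), (2,4), (3,6), (7,8), (13,16), (13,17), (19,21), (21,23), (20,24), (22,26).
Pick (0,1); next start ≥ 1 → (2,4); next start ≥ 4 → (7,8); next start ≥ 8 → (13,16); next start ≥ 16 → (19,21); next start ≥ 21 → (21,23).
Selected 6 shows.

6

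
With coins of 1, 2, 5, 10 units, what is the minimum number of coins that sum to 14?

14 = 1×10 + 2×2
Total coins = 1 + 2 = 3

3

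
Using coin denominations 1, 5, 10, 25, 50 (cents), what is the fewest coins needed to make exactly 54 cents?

Use the largest denomination that fits, subtract, and repeat.
54 = 1×50 + 4×1
Total coins = 1 + 4 = 5

5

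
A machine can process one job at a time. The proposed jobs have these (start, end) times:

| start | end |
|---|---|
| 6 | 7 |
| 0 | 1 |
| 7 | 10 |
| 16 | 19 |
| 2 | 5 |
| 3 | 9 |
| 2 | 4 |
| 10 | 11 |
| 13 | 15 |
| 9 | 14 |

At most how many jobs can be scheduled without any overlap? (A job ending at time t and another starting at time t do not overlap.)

Sort by end time and greedily take each interval whose start is ≥ the last chosen end.
By end time: (0,1), (2,4), (2,5), (6,7), (3,9), (7,10), (10,11), (9,14), (13,15), (16,19).
Pick (0,1); next start ≥ 1 → (2,4); next start ≥ 4 → (6,7); next start ≥ 7 → (7,10); next start ≥ 10 → (10,11); next start ≥ 11 → (13,15); next start ≥ 15 → (16,19).
Selected 7 jobs.

7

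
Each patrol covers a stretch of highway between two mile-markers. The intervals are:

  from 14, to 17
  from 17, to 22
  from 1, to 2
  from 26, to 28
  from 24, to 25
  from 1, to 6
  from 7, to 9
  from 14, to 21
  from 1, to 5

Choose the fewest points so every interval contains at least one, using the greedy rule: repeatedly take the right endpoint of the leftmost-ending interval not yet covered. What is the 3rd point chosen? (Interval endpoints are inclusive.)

Sorted: [1,2] [1,5] [1,6] [7,9] [14,17] [14,21] [17,22] [24,25] [26,28]
{[1,2],[1,5],[1,6]} hit by 2; {[7,9]} hit by 9; {[14,17],[14,21],[17,22]} hit by 17; {[24,25]} hit by 25; {[26,28]} hit by 28.
Points: 2, 9, 17, 25, 28 (5 total).

17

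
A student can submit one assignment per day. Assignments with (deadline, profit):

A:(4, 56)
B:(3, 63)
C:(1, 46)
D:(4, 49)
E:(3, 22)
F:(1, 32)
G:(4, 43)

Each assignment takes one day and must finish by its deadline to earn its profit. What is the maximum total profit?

214

By profit: B(d3,63), A(d4,56), D(d4,49), C(d1,46), G(d4,43), F(d1,32), E(d3,22)
B→slot 3; A→slot 4; D→slot 2; C→slot 1; G skipped; F skipped; E skipped.
Profit = 46 + 49 + 63 + 56 = 214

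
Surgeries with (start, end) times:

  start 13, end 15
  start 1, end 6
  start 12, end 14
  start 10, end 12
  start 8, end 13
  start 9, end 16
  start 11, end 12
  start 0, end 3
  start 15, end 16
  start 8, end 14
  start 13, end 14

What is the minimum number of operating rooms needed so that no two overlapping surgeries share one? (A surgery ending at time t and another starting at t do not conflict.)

5

Count concurrent intervals with a sweep; the peak is the room count.
starts: [0, 1, 8, 8, 9, 10, 11, 12, 13, 13, 15]
ends:   [3, 6, 12, 12, 13, 14, 14, 14, 15, 16, 16]
s0→1 s1→2 e3→1 e6→0 s8→1 s8→2 s9→3 s10→4 s11→5  — peak 5.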